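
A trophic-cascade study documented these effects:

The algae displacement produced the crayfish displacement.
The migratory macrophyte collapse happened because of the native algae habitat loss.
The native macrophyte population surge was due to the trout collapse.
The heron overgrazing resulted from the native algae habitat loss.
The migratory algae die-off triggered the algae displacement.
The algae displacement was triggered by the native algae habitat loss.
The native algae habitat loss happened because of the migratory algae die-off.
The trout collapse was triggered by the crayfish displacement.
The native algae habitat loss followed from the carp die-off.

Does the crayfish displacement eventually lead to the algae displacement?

No

The crayfish displacement leads to the trout collapse, the native macrophyte population surge; the algae displacement is not among them.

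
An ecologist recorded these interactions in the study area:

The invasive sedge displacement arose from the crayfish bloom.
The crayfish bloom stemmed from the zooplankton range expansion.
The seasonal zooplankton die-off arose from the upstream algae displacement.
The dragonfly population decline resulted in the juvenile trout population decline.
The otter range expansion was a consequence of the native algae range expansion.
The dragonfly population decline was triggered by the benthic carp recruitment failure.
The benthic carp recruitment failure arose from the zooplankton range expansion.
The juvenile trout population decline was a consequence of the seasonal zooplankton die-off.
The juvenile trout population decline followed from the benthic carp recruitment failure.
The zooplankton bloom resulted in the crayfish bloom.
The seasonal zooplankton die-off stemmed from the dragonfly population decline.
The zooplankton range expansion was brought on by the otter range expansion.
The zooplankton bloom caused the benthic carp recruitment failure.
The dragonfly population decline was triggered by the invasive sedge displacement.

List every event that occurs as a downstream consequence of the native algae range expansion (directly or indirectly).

Direct effects: the otter range expansion.
2 steps out: the zooplankton range expansion.
3 steps out: the crayfish bloom, the benthic carp recruitment failure.
4 steps out: the invasive sedge displacement, the dragonfly population decline, the juvenile trout population decline.
5 steps out: the seasonal zooplankton die-off.
Not reachable from it: the zooplankton bloom, the upstream algae displacement.

the benthic carp recruitment failure, the crayfish bloom, the dragonfly population decline, the invasive sedge displacement, the juvenile trout population decline, the otter range expansion, the seasonal zooplankton die-off, the zooplankton range expansion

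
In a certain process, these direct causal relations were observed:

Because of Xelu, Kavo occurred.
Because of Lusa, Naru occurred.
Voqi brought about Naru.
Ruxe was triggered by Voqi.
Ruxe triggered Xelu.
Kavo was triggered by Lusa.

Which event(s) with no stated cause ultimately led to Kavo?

Tracing upstream from Kavo: Kavo ← Xelu ← Ruxe ← Voqi.
A separate upstream branch: Kavo ← Lusa.
Each of those chain origins has no stated cause.

Lusa, Voqi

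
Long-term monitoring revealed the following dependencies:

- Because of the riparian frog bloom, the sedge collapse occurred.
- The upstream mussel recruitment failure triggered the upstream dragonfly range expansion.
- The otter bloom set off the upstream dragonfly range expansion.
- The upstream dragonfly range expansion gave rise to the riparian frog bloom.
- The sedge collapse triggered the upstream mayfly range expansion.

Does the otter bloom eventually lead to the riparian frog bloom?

There is a causal chain: the otter bloom → the upstream dragonfly range expansion → the riparian frog bloom.

Yes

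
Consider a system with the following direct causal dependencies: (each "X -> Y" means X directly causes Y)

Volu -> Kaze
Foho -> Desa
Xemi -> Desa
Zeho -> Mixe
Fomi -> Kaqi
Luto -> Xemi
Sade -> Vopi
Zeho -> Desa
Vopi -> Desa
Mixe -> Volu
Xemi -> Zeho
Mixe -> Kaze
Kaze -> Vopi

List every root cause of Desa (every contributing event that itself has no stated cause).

Tracing upstream from Desa: Desa ← Xemi ← Luto.
A separate upstream branch: Desa ← Vopi ← Sade.
A separate upstream branch: Desa ← Foho.
Each of those chain origins has no stated cause.

Foho, Luto, Sade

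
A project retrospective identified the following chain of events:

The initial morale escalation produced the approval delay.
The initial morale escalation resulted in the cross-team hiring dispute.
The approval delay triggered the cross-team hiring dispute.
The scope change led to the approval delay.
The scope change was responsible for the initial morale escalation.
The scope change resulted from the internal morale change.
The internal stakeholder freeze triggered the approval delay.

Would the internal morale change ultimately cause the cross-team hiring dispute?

There is a causal chain: the internal morale change → the scope change → the initial morale escalation → the cross-team hiring dispute.

Yes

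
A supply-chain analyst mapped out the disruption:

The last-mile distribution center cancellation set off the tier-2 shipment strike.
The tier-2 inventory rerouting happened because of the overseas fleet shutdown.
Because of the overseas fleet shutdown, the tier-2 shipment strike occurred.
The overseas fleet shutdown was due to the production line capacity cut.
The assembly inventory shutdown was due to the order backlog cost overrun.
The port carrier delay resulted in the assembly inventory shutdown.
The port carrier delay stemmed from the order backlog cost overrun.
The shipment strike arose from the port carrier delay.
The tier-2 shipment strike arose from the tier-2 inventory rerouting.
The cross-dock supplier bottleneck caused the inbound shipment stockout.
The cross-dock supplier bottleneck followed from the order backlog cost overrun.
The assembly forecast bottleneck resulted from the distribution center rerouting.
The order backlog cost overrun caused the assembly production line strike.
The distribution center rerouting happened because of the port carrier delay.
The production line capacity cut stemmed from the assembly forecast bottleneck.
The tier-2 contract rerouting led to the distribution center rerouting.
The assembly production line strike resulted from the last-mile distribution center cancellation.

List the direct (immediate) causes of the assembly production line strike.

the last-mile distribution center cancellation, the order backlog cost overrun → the assembly production line strike with nothing further upstream stated.

the last-mile distribution center cancellation, the order backlog cost overrun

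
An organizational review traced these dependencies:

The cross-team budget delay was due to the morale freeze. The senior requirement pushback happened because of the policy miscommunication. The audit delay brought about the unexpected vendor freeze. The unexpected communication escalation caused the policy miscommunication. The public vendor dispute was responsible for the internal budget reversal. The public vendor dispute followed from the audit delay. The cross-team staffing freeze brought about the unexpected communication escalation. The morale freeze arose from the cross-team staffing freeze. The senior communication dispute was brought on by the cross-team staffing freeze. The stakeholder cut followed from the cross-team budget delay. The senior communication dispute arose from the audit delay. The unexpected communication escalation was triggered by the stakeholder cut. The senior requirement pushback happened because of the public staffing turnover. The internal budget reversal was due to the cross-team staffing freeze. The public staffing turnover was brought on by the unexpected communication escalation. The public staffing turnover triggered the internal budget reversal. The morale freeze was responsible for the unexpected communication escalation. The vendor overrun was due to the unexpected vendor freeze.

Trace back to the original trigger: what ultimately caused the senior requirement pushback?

Tracing upstream from the senior requirement pushback: the senior requirement pushback ← the policy miscommunication ← the unexpected communication escalation ← the cross-team staffing freeze.
The cross-team staffing freeze has no stated cause, so it is the root.

the cross-team staffing freeze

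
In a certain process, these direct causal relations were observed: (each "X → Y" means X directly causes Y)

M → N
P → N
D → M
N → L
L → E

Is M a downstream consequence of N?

No

N leads to L, E; M is not among them.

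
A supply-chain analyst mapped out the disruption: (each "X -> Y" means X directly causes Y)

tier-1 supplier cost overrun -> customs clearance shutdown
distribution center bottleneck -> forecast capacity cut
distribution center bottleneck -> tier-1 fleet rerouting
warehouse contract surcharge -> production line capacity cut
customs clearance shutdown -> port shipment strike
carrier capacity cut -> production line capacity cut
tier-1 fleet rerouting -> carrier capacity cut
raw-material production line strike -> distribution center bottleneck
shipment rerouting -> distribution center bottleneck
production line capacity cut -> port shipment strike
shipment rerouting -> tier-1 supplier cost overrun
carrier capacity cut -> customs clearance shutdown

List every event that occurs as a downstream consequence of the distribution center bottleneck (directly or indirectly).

the carrier capacity cut, the customs clearance shutdown, the forecast capacity cut, the port shipment strike, the production line capacity cut, the tier-1 fleet rerouting

Direct effects: the tier-1 fleet rerouting, the forecast capacity cut.
2 steps out: the carrier capacity cut.
3 steps out: the customs clearance shutdown, the production line capacity cut.
4 steps out: the port shipment strike.
Not reachable from it: the shipment rerouting, the raw-material production line strike, the tier-1 supplier cost overrun, the warehouse contract surcharge.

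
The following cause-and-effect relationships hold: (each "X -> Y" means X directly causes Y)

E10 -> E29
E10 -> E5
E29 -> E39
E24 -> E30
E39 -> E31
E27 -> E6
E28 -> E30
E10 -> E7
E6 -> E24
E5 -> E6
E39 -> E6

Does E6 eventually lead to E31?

No

E6 leads to E24, E30; E31 is not among them.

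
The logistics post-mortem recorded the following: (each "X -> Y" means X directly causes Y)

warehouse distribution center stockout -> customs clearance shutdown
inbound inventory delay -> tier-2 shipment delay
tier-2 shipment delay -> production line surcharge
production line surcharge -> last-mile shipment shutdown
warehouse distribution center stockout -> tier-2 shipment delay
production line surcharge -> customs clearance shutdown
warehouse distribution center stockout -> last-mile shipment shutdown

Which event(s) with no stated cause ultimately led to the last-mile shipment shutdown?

Tracing upstream from the last-mile shipment shutdown: the last-mile shipment shutdown ← the warehouse distribution center stockout.
A separate upstream branch: the last-mile shipment shutdown ← the production line surcharge ← the tier-2 shipment delay ← the inbound inventory delay.
Each of those chain origins has no stated cause.

the inbound inventory delay, the warehouse distribution center stockout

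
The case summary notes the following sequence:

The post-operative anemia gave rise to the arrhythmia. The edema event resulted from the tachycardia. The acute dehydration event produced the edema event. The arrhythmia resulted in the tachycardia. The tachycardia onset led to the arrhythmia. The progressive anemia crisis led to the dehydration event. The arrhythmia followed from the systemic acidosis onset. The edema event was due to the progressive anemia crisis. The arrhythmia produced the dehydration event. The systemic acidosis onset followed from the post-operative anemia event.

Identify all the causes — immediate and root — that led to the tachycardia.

Immediate cause of the tachycardia: the arrhythmia.
Further upstream: the post-operative anemia event, the post-operative anemia, the tachycardia onset, the systemic acidosis onset.

the arrhythmia, the post-operative anemia, the post-operative anemia event, the systemic acidosis onset, the tachycardia onset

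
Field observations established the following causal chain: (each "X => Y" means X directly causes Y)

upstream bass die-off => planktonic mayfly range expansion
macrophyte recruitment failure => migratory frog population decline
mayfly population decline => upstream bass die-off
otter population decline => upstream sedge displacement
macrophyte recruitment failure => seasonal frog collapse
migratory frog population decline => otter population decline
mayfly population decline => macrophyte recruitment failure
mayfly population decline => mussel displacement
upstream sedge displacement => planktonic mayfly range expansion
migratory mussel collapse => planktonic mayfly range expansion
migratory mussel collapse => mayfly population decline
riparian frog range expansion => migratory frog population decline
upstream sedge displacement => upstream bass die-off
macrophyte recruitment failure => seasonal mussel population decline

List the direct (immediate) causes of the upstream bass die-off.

the mayfly population decline, the upstream sedge displacement

Upstream contributors include the migratory mussel collapse, the macrophyte recruitment failure, the migratory frog population decline, the otter population decline, the riparian frog range expansion, but only the mayfly population decline, the upstream sedge displacement feed directly into the upstream bass die-off.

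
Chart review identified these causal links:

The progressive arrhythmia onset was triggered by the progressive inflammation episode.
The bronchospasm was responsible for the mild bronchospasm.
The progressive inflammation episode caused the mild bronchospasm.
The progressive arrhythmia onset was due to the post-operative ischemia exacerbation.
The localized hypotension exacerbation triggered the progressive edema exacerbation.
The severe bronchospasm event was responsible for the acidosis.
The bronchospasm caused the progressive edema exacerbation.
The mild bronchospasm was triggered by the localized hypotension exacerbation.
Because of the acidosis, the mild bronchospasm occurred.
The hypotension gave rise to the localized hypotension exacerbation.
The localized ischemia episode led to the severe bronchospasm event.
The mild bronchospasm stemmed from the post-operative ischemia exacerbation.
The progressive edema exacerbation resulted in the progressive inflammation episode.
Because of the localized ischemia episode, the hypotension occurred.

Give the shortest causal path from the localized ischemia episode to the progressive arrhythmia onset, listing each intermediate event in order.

the localized ischemia episode → the hypotension → the localized hypotension exacerbation → the progressive edema exacerbation → the progressive inflammation episode → the progressive arrhythmia onset

the localized ischemia episode → the hypotension
the hypotension → the localized hypotension exacerbation
the localized hypotension exacerbation → the progressive edema exacerbation
the progressive edema exacerbation → the progressive inflammation episode
the progressive inflammation episode → the progressive arrhythmia onset
Length: 5 steps.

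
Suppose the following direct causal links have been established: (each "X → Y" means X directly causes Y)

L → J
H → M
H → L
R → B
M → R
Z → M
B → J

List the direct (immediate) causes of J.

B, L

Upstream contributors include H, M, R, Z, but only B, L feed directly into J.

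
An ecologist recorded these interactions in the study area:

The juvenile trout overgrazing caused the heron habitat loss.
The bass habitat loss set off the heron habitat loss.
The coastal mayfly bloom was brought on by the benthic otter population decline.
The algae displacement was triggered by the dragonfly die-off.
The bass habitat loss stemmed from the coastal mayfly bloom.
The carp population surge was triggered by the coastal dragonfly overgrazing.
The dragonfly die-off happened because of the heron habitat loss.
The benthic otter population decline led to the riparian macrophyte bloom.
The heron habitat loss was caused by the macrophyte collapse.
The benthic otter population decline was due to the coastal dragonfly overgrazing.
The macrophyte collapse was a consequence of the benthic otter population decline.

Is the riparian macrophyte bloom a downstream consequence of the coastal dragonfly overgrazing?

Yes

There is a causal chain: the coastal dragonfly overgrazing → the benthic otter population decline → the riparian macrophyte bloom.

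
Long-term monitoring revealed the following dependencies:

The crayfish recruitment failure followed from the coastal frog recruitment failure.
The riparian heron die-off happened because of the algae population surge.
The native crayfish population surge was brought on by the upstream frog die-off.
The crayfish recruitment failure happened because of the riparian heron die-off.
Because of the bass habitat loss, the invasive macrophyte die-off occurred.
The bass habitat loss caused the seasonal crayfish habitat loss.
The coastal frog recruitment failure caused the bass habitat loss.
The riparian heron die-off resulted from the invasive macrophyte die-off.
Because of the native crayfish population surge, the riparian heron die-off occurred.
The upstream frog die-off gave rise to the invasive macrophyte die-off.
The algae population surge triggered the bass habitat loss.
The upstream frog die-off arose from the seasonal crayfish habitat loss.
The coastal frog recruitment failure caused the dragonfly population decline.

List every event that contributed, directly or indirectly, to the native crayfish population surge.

Immediate cause of the native crayfish population surge: the upstream frog die-off.
Further upstream: the coastal frog recruitment failure, the algae population surge, the bass habitat loss, the seasonal crayfish habitat loss.

the algae population surge, the bass habitat loss, the coastal frog recruitment failure, the seasonal crayfish habitat loss, the upstream frog die-off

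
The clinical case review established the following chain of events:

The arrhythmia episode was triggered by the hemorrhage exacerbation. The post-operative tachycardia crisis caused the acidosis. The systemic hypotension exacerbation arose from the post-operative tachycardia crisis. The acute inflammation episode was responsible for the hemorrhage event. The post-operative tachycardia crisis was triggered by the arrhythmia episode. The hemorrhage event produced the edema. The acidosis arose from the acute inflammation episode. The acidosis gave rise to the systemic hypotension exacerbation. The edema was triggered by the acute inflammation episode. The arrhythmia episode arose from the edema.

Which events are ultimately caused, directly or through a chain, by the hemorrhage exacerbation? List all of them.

the acidosis, the arrhythmia episode, the post-operative tachycardia crisis, the systemic hypotension exacerbation

Direct effects: the arrhythmia episode.
2 steps out: the post-operative tachycardia crisis.
3 steps out: the acidosis, the systemic hypotension exacerbation.
Not reachable from it: the acute inflammation episode, the hemorrhage event, the edema.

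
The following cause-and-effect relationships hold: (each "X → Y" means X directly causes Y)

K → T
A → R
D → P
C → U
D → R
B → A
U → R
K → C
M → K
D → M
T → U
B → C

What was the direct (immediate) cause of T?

Upstream contributors include D, M, but only K feeds directly into T.

K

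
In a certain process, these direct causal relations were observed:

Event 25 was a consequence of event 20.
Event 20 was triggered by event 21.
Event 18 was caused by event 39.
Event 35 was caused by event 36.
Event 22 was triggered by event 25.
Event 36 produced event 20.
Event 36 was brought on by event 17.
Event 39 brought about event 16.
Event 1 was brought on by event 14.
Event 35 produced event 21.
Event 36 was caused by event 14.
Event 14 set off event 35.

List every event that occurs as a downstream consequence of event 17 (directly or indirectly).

Direct effects: event 36.
2 steps out: event 35, event 20.
3 steps out: event 21, event 25.
4 steps out: event 22.
Not reachable from it: event 39, event 16, event 18, event 14, event 1.

event 20, event 21, event 22, event 25, event 35, event 36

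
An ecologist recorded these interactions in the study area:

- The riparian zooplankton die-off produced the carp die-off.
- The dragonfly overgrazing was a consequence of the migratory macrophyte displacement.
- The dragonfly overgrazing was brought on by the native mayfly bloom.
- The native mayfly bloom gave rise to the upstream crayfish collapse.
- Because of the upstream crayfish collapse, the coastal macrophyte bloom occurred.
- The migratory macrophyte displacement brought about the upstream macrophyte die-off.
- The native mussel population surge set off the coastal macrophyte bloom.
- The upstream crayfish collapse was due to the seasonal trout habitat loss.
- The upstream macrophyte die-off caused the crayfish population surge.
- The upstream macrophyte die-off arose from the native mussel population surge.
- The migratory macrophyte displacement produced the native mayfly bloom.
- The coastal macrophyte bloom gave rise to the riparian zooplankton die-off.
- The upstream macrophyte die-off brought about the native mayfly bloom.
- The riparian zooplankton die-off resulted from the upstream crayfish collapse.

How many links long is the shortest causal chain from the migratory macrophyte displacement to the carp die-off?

Shortest chain: the migratory macrophyte displacement → the native mayfly bloom → the upstream crayfish collapse → the riparian zooplankton die-off → the carp die-off.

4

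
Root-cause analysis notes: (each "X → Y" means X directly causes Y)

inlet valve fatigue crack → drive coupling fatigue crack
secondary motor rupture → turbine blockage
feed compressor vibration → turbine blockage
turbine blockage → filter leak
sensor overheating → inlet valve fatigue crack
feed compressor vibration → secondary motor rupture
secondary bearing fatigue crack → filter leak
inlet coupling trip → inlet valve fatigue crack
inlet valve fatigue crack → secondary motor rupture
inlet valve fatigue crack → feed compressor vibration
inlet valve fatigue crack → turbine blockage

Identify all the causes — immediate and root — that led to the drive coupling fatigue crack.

Immediate cause of the drive coupling fatigue crack: the inlet valve fatigue crack.
Further upstream: the inlet coupling trip, the sensor overheating.

the inlet coupling trip, the inlet valve fatigue crack, the sensor overheating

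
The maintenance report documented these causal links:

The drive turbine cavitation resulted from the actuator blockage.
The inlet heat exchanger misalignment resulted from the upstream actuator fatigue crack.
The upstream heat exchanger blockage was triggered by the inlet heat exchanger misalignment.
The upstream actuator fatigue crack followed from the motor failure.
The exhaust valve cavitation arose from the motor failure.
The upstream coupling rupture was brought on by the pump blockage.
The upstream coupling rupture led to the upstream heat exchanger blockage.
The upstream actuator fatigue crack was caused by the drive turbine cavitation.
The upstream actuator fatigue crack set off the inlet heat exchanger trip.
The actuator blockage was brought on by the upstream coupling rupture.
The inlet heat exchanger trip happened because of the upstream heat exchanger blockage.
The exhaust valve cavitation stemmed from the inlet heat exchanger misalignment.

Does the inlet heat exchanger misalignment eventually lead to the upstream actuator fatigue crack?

The inlet heat exchanger misalignment leads to the upstream heat exchanger blockage, the inlet heat exchanger trip, the exhaust valve cavitation; the upstream actuator fatigue crack is not among them.

No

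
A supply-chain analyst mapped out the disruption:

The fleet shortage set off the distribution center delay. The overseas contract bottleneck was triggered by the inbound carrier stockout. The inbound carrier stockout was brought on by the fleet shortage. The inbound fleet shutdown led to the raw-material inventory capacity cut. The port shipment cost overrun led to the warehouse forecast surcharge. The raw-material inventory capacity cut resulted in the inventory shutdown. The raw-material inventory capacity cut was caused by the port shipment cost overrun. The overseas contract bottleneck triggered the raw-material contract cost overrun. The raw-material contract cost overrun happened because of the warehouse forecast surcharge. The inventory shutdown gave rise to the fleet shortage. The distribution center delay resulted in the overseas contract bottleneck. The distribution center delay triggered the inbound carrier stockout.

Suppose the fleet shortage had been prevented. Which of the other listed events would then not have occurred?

the distribution center delay, the inbound carrier stockout, the overseas contract bottleneck

Downstream of the fleet shortage: the distribution center delay, the inbound carrier stockout, the overseas contract bottleneck, the raw-material contract cost overrun.
Of those, still caused via another path: the raw-material contract cost overrun.
The remainder have no surviving cause.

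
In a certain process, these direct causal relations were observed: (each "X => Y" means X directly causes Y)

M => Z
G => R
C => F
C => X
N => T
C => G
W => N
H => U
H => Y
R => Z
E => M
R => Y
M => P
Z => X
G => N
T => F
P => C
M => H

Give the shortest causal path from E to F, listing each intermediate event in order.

E → M
M → P
P → C
C → F
Length: 4 steps.

E → M → P → C → F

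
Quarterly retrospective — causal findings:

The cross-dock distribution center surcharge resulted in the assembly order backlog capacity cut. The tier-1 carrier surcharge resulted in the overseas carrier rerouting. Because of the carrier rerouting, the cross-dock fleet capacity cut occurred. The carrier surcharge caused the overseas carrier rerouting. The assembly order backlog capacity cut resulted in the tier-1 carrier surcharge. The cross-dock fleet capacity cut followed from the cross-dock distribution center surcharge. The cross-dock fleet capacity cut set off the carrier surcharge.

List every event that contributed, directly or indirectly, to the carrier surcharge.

Immediate cause of the carrier surcharge: the cross-dock fleet capacity cut.
Further upstream: the cross-dock distribution center surcharge, the carrier rerouting.

the carrier rerouting, the cross-dock distribution center surcharge, the cross-dock fleet capacity cut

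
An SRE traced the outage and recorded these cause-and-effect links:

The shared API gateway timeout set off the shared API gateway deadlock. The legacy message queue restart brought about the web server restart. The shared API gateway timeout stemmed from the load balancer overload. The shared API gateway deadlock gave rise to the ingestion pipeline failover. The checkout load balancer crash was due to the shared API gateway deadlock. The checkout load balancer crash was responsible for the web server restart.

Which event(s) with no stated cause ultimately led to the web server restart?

the legacy message queue restart, the load balancer overload

Tracing upstream from the web server restart: the web server restart ← the checkout load balancer crash ← the shared API gateway deadlock ← the shared API gateway timeout ← the load balancer overload.
A separate upstream branch: the web server restart ← the legacy message queue restart.
Each of those chain origins has no stated cause.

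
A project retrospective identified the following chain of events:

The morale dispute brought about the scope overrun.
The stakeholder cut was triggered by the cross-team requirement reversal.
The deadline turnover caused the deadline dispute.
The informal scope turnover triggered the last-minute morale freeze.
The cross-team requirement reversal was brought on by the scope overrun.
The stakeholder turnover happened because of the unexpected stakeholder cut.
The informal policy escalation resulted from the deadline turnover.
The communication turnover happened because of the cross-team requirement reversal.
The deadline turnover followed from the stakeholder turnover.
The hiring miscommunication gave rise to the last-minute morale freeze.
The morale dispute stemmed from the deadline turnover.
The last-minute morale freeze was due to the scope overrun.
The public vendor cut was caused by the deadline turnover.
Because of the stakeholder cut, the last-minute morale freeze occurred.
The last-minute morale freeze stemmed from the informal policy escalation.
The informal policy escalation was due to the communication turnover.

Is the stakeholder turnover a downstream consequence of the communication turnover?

The communication turnover leads to the informal policy escalation, the last-minute morale freeze; the stakeholder turnover is not among them.

No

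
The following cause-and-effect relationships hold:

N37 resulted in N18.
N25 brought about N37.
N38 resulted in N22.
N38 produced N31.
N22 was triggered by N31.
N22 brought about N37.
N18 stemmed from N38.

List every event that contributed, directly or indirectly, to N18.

N22, N25, N31, N37, N38

Immediate causes of N18: N38, N37.
Further upstream: N25, N31, N22.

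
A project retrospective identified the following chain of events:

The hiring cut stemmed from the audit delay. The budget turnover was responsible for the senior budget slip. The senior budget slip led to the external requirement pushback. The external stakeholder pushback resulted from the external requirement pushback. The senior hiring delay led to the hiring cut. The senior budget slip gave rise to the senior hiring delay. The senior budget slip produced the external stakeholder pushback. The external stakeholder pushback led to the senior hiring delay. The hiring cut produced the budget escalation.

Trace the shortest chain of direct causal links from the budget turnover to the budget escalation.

the budget turnover → the senior budget slip → the senior hiring delay → the hiring cut → the budget escalation

the budget turnover → the senior budget slip
the senior budget slip → the senior hiring delay
the senior hiring delay → the hiring cut
the hiring cut → the budget escalation
Length: 4 steps.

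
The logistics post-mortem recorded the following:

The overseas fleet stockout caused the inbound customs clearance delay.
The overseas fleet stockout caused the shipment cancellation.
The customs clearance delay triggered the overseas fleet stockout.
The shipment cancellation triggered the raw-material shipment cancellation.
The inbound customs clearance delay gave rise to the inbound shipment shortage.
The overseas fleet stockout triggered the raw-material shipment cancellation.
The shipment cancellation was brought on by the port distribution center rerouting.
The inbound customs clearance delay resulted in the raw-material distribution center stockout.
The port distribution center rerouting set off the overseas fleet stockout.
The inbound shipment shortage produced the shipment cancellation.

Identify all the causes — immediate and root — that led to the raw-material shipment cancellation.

the customs clearance delay, the inbound customs clearance delay, the inbound shipment shortage, the overseas fleet stockout, the port distribution center rerouting, the shipment cancellation

Immediate causes of the raw-material shipment cancellation: the overseas fleet stockout, the shipment cancellation.
Further upstream: the port distribution center rerouting, the inbound customs clearance delay, the inbound shipment shortage, the customs clearance delay.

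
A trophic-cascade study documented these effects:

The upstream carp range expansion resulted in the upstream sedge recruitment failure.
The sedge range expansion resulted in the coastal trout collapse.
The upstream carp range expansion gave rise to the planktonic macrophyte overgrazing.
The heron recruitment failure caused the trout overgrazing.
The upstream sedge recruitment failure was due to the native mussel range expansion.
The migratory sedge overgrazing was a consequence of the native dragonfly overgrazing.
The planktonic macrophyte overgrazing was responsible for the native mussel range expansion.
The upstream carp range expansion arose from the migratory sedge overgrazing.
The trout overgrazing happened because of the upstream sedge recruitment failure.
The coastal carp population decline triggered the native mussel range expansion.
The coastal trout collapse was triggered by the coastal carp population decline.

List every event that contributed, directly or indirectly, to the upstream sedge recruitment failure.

Immediate causes of the upstream sedge recruitment failure: the upstream carp range expansion, the native mussel range expansion.
Further upstream: the coastal carp population decline, the native dragonfly overgrazing, the migratory sedge overgrazing, the planktonic macrophyte overgrazing.

the coastal carp population decline, the migratory sedge overgrazing, the native dragonfly overgrazing, the native mussel range expansion, the planktonic macrophyte overgrazing, the upstream carp range expansion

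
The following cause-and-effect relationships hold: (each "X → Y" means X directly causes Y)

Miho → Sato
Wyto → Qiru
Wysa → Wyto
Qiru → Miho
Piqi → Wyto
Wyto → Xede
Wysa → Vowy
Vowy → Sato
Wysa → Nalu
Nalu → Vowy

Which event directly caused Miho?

Upstream contributors include Wysa, Wyto, Piqi, but only Qiru feeds directly into Miho.

Qiru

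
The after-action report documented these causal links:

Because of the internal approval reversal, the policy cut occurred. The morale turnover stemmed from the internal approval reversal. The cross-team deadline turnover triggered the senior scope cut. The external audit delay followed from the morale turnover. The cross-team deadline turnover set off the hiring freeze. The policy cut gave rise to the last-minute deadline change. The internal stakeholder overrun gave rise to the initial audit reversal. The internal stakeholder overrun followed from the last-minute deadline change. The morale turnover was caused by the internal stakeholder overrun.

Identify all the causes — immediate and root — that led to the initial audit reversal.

the internal approval reversal, the internal stakeholder overrun, the last-minute deadline change, the policy cut

Immediate cause of the initial audit reversal: the internal stakeholder overrun.
Further upstream: the internal approval reversal, the policy cut, the last-minute deadline change.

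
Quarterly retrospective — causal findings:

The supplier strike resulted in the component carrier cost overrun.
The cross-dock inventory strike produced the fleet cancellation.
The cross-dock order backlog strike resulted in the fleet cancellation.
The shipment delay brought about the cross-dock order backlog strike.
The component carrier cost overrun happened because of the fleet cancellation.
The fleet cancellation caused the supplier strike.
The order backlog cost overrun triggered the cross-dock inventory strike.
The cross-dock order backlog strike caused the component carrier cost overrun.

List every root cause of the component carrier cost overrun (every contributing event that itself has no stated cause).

Tracing upstream from the component carrier cost overrun: the component carrier cost overrun ← the fleet cancellation ← the cross-dock inventory strike ← the order backlog cost overrun.
A separate upstream branch: the component carrier cost overrun ← the cross-dock order backlog strike ← the shipment delay.
Each of those chain origins has no stated cause.

the order backlog cost overrun, the shipment delay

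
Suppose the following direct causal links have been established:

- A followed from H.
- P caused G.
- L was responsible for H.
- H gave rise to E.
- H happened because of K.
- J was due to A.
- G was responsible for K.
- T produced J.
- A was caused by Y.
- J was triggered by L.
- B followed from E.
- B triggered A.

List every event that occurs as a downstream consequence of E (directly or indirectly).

A, B, J

Direct effects: B.
2 steps out: A.
3 steps out: J.
Not reachable from it: P, G, K, Y, L, H, T.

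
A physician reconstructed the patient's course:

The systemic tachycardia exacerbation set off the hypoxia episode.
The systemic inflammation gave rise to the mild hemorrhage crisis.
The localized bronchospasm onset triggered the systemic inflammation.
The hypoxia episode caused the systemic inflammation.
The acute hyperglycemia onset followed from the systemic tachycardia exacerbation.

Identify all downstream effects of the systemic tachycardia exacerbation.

Direct effects: the hypoxia episode, the acute hyperglycemia onset.
2 steps out: the systemic inflammation.
3 steps out: the mild hemorrhage crisis.
Not reachable from it: the localized bronchospasm onset.

the acute hyperglycemia onset, the hypoxia episode, the mild hemorrhage crisis, the systemic inflammation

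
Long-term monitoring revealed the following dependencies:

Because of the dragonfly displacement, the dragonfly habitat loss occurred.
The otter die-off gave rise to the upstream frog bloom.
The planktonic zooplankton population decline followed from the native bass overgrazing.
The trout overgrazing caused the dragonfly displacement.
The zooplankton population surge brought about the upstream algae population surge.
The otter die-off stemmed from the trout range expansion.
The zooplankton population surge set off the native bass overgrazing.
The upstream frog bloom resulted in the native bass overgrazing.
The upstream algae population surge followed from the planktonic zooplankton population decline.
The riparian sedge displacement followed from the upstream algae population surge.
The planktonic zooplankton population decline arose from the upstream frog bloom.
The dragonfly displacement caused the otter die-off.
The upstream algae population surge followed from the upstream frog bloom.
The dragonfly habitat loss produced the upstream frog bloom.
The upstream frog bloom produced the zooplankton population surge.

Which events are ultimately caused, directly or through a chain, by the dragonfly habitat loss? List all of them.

the native bass overgrazing, the planktonic zooplankton population decline, the riparian sedge displacement, the upstream algae population surge, the upstream frog bloom, the zooplankton population surge

Direct effects: the upstream frog bloom.
2 steps out: the zooplankton population surge, the native bass overgrazing, the planktonic zooplankton population decline, the upstream algae population surge.
3 steps out: the riparian sedge displacement.
Not reachable from it: the trout overgrazing, the dragonfly displacement, the otter die-off, the trout range expansion.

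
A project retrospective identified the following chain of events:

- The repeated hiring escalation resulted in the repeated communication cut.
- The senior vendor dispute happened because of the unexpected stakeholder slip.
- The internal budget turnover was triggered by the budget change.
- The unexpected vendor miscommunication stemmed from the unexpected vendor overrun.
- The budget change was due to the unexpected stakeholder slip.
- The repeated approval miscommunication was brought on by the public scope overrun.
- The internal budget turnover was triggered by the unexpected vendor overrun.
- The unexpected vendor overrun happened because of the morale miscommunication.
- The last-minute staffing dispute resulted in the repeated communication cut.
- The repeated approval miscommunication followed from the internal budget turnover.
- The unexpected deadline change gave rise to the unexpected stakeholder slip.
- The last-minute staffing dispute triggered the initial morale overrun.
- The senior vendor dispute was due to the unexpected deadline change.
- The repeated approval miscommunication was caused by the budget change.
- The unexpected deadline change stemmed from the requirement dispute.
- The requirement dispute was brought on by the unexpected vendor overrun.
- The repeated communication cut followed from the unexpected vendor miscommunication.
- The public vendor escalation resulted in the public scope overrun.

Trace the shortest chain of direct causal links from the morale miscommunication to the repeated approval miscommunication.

the morale miscommunication → the unexpected vendor overrun
the unexpected vendor overrun → the internal budget turnover
the internal budget turnover → the repeated approval miscommunication
Length: 3 steps.

the morale miscommunication → the unexpected vendor overrun → the internal budget turnover → the repeated approval miscommunication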